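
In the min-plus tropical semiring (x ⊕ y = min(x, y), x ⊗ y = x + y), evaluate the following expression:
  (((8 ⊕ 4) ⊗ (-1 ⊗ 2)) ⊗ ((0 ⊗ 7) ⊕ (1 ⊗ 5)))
(((8 ⊕ 4) ⊗ (-1 ⊗ 2)) ⊗ ((0 ⊗ 7) ⊕ (1 ⊗ 5))) = 11

Expand innermost to outermost. Recall ⊕ takes the minimum of its arguments and ⊗ takes their sum. Working out the expression (((8 ⊕ 4) ⊗ (-1 ⊗ 2)) ⊗ ((0 ⊗ 7) ⊕ (1 ⊗ 5))) gives 11.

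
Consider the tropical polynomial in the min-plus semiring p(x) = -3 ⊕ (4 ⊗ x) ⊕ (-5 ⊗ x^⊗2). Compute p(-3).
p(-3) = -11

A tropical monomial a ⊗ x^⊗i evaluates to a + i · x. Evaluating each term at x = -3:
  Term 0 contributes -3 + 0 · -3 = -3
  Term 1 contributes 4 + 1 · -3 = 1
  Term 2 contributes -5 + 2 · -3 = -11
p(-3) = ⊕ of these = min[-3, 1, -11] = -11.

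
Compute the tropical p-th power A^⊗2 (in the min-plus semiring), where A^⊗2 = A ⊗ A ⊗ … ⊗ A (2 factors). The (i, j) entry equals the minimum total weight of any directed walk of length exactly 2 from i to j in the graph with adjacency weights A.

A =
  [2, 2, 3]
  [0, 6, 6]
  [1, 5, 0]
A^⊗2 =
  [2, 4, 3]
  [2, 2, 3]
  [1, 3, 0]

Each entry (A^⊗2)_ij equals the minimum over all length-2 walks i = v_0 → v_1 → … → v_2 = j of Σ_t A[v_t][v_{t+1}]. For example, for (i, j) = (0, 2) we minimise over 3 possible intermediate vertex sequences; the minimum is 3, attained along the walk 0 → 2 → 2.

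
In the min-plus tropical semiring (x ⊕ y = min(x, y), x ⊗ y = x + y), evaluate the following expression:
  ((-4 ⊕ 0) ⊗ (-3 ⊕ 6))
((-4 ⊕ 0) ⊗ (-3 ⊕ 6)) = -7

Expand innermost to outermost. Recall ⊕ takes the minimum of its arguments and ⊗ takes their sum. Working out the expression ((-4 ⊕ 0) ⊗ (-3 ⊕ 6)) gives -7.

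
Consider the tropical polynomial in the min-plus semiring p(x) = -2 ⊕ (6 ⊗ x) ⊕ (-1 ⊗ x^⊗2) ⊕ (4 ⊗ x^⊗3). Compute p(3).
p(3) = -2

A tropical monomial a ⊗ x^⊗i evaluates to a + i · x. Evaluating each term at x = 3:
  Term 0 contributes -2 + 0 · 3 = -2
  Term 1 contributes 6 + 1 · 3 = 9
  Term 2 contributes -1 + 2 · 3 = 5
  Term 3 contributes 4 + 3 · 3 = 13
p(3) = ⊕ of these = min[-2, 9, 5, 13] = -2.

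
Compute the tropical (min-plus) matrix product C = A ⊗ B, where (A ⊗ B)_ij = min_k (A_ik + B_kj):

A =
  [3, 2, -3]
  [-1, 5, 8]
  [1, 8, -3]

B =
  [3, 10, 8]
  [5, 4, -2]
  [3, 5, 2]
A ⊗ B =
  [0, 2, -1]
  [2, 9, 3]
  [0, 2, -1]

Apply the min-plus product entry-by-entry:
  C[0][0] = min over k of (A[0][0] + B[0][0] = 3 + 3 = 6, A[0][1] + B[1][0] = 2 + 5 = 7, A[0][2] + B[2][0] = -3 + 3 = 0) = 0 (attained at k = 2)
  C[0][1] = min over k of (A[0][0] + B[0][1] = 3 + 10 = 13, A[0][1] + B[1][1] = 2 + 4 = 6, A[0][2] + B[2][1] = -3 + 5 = 2) = 2 (attained at k = 2)
  C[0][2] = min over k of (A[0][0] + B[0][2] = 3 + 8 = 11, A[0][1] + B[1][2] = 2 + -2 = 0, A[0][2] + B[2][2] = -3 + 2 = -1) = -1 (attained at k = 2)
  C[1][0] = min over k of (A[1][0] + B[0][0] = -1 + 3 = 2, A[1][1] + B[1][0] = 5 + 5 = 10, A[1][2] + B[2][0] = 8 + 3 = 11) = 2 (attained at k = 0)
  C[1][1] = min over k of (A[1][0] + B[0][1] = -1 + 10 = 9, A[1][1] + B[1][1] = 5 + 4 = 9, A[1][2] + B[2][1] = 8 + 5 = 13) = 9 (attained at k = 0)
  C[1][2] = min over k of (A[1][0] + B[0][2] = -1 + 8 = 7, A[1][1] + B[1][2] = 5 + -2 = 3, A[1][2] + B[2][2] = 8 + 2 = 10) = 3 (attained at k = 1)
  C[2][0] = min over k of (A[2][0] + B[0][0] = 1 + 3 = 4, A[2][1] + B[1][0] = 8 + 5 = 13, A[2][2] + B[2][0] = -3 + 3 = 0) = 0 (attained at k = 2)
  C[2][1] = min over k of (A[2][0] + B[0][1] = 1 + 10 = 11, A[2][1] + B[1][1] = 8 + 4 = 12, A[2][2] + B[2][1] = -3 + 5 = 2) = 2 (attained at k = 2)
  C[2][2] = min over k of (A[2][0] + B[0][2] = 1 + 8 = 9, A[2][1] + B[1][2] = 8 + -2 = 6, A[2][2] + B[2][2] = -3 + 2 = -1) = -1 (attained at k = 2)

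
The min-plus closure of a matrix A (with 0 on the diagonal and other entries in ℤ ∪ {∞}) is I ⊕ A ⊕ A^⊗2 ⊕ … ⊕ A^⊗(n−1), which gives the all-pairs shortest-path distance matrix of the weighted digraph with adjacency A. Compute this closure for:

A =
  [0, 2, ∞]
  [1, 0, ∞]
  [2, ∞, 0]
Closure =
  [0, 2, ∞]
  [1, 0, ∞]
  [2, 4, 0]

This is the Floyd-Warshall all-pairs shortest-path computation. For each intermediate vertex k = 0, 1, …, 2, update dist[i][j] ← min(dist[i][j], dist[i][k] + dist[k][j]). The final matrix gives, for each (i, j), the minimum total weight of any directed path from i to j (possibly empty when i = j).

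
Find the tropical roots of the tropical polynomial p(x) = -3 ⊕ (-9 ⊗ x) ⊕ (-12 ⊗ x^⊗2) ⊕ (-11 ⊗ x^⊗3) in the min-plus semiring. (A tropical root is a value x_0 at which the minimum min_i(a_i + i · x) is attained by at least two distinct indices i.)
Roots: {-1, 3, 6}

Each tropical root is a break point of the lower envelope of the lines y = a_i + i · x (there are 4 lines, with slopes 0, 1, ..., 3). Only the lines that attain the minimum somewhere contribute to roots; other lines are dominated. Here the surviving (envelope) indices are i = 3, i = 2, i = 1, i = 0.
Intersections between consecutive envelope lines give the roots: for adjacent envelope indices i < j the intersection is x = (a_i − a_j) / (j − i). Reading off the sorted break points: {-1, 3, 6}.
Verification: at each break x_0, at least two indices attain the minimum of min_i(a_i + i · x_0).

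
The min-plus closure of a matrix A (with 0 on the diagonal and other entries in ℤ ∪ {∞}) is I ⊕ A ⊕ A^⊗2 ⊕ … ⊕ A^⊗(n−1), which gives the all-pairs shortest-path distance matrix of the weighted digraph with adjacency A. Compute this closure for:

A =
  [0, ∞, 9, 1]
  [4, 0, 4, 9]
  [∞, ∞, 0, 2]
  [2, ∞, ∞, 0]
Closure =
  [0, ∞, 9, 1]
  [4, 0, 4, 5]
  [4, ∞, 0, 2]
  [2, ∞, 11, 0]

This is the Floyd-Warshall all-pairs shortest-path computation. For each intermediate vertex k = 0, 1, …, 3, update dist[i][j] ← min(dist[i][j], dist[i][k] + dist[k][j]). The final matrix gives, for each (i, j), the minimum total weight of any directed path from i to j (possibly empty when i = j).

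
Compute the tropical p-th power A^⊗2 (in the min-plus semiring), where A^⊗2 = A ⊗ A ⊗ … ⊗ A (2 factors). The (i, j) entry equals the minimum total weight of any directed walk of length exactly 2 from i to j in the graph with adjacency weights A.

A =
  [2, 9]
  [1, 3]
A^⊗2 =
  [4, 11]
  [3, 6]

Each entry (A^⊗2)_ij equals the minimum over all length-2 walks i = v_0 → v_1 → … → v_2 = j of Σ_t A[v_t][v_{t+1}]. For example, for (i, j) = (0, 1) we minimise over 2 possible intermediate vertex sequences; the minimum is 11, attained along the walk 0 → 0 → 1.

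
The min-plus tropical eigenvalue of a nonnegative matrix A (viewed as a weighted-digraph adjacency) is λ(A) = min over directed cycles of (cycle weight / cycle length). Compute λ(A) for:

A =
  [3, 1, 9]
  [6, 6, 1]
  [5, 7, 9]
λ(A) = 7/3

Enumerate directed cycles and compute their means (weight / length). Sample:
  cycle 0 → 0: weight = 3, length = 1, mean = 3/1 ≈ 3.000
  cycle 1 → 1: weight = 6, length = 1, mean = 6/1 ≈ 6.000
  cycle 2 → 2: weight = 9, length = 1, mean = 9/1 ≈ 9.000
  cycle 0 → 1 → 0: weight = 7, length = 2, mean = 7/2 ≈ 3.500
  cycle 0 → 2 → 0: weight = 14, length = 2, mean = 14/2 ≈ 7.000
  cycle 1 → 0 → 1: weight = 7, length = 2, mean = 7/2 ≈ 3.500
Minimum mean = 2.333, attained e.g. along the cycle 0 → 1 → 2 → 0 with weight 7 and length 3. So λ(A) = 7/3 = 7/3.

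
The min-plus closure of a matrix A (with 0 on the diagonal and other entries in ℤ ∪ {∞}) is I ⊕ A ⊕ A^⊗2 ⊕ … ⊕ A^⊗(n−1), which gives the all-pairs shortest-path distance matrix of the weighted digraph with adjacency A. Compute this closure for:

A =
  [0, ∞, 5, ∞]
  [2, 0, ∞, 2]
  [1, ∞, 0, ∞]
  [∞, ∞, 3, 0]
Closure =
  [0, ∞, 5, ∞]
  [2, 0, 5, 2]
  [1, ∞, 0, ∞]
  [4, ∞, 3, 0]

This is the Floyd-Warshall all-pairs shortest-path computation. For each intermediate vertex k = 0, 1, …, 3, update dist[i][j] ← min(dist[i][j], dist[i][k] + dist[k][j]). The final matrix gives, for each (i, j), the minimum total weight of any directed path from i to j (possibly empty when i = j).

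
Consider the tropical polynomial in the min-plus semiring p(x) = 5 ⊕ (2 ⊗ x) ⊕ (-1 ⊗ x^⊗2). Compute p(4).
p(4) = 5

A tropical monomial a ⊗ x^⊗i evaluates to a + i · x. Evaluating each term at x = 4:
  Term 0 contributes 5 + 0 · 4 = 5
  Term 1 contributes 2 + 1 · 4 = 6
  Term 2 contributes -1 + 2 · 4 = 7
p(4) = ⊕ of these = min[5, 6, 7] = 5.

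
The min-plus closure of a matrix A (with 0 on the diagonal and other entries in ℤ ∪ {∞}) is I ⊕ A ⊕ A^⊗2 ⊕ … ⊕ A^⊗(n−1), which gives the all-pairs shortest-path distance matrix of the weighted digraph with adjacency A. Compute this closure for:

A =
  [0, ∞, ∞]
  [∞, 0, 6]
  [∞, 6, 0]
Closure =
  [0, ∞, ∞]
  [∞, 0, 6]
  [∞, 6, 0]

This is the Floyd-Warshall all-pairs shortest-path computation. For each intermediate vertex k = 0, 1, …, 2, update dist[i][j] ← min(dist[i][j], dist[i][k] + dist[k][j]). The final matrix gives, for each (i, j), the minimum total weight of any directed path from i to j (possibly empty when i = j).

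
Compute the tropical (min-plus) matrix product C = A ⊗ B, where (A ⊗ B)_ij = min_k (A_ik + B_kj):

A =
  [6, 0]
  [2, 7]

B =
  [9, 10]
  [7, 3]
A ⊗ B =
  [7, 3]
  [11, 10]

Apply the min-plus product entry-by-entry:
  C[0][0] = min over k of (A[0][0] + B[0][0] = 6 + 9 = 15, A[0][1] + B[1][0] = 0 + 7 = 7) = 7 (attained at k = 1)
  C[0][1] = min over k of (A[0][0] + B[0][1] = 6 + 10 = 16, A[0][1] + B[1][1] = 0 + 3 = 3) = 3 (attained at k = 1)
  C[1][0] = min over k of (A[1][0] + B[0][0] = 2 + 9 = 11, A[1][1] + B[1][0] = 7 + 7 = 14) = 11 (attained at k = 0)
  C[1][1] = min over k of (A[1][0] + B[0][1] = 2 + 10 = 12, A[1][1] + B[1][1] = 7 + 3 = 10) = 10 (attained at k = 1)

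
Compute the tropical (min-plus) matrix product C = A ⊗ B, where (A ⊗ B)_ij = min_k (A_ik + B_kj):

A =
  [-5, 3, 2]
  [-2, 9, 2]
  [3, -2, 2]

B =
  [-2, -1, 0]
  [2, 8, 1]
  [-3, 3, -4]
A ⊗ B =
  [-7, -6, -5]
  [-4, -3, -2]
  [-1, 2, -2]

Apply the min-plus product entry-by-entry:
  C[0][0] = min over k of (A[0][0] + B[0][0] = -5 + -2 = -7, A[0][1] + B[1][0] = 3 + 2 = 5, A[0][2] + B[2][0] = 2 + -3 = -1) = -7 (attained at k = 0)
  C[0][1] = min over k of (A[0][0] + B[0][1] = -5 + -1 = -6, A[0][1] + B[1][1] = 3 + 8 = 11, A[0][2] + B[2][1] = 2 + 3 = 5) = -6 (attained at k = 0)
  C[0][2] = min over k of (A[0][0] + B[0][2] = -5 + 0 = -5, A[0][1] + B[1][2] = 3 + 1 = 4, A[0][2] + B[2][2] = 2 + -4 = -2) = -5 (attained at k = 0)
  C[1][0] = min over k of (A[1][0] + B[0][0] = -2 + -2 = -4, A[1][1] + B[1][0] = 9 + 2 = 11, A[1][2] + B[2][0] = 2 + -3 = -1) = -4 (attained at k = 0)
  C[1][1] = min over k of (A[1][0] + B[0][1] = -2 + -1 = -3, A[1][1] + B[1][1] = 9 + 8 = 17, A[1][2] + B[2][1] = 2 + 3 = 5) = -3 (attained at k = 0)
  C[1][2] = min over k of (A[1][0] + B[0][2] = -2 + 0 = -2, A[1][1] + B[1][2] = 9 + 1 = 10, A[1][2] + B[2][2] = 2 + -4 = -2) = -2 (attained at k = 0)
  C[2][0] = min over k of (A[2][0] + B[0][0] = 3 + -2 = 1, A[2][1] + B[1][0] = -2 + 2 = 0, A[2][2] + B[2][0] = 2 + -3 = -1) = -1 (attained at k = 2)
  C[2][1] = min over k of (A[2][0] + B[0][1] = 3 + -1 = 2, A[2][1] + B[1][1] = -2 + 8 = 6, A[2][2] + B[2][1] = 2 + 3 = 5) = 2 (attained at k = 0)
  C[2][2] = min over k of (A[2][0] + B[0][2] = 3 + 0 = 3, A[2][1] + B[1][2] = -2 + 1 = -1, A[2][2] + B[2][2] = 2 + -4 = -2) = -2 (attained at k = 2)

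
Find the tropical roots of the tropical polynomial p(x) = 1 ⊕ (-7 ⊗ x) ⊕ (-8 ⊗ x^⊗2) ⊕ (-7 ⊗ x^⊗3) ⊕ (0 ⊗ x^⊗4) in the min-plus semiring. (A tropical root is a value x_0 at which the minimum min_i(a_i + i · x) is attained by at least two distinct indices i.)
Roots: {-7, -1, 1, 8}

Each tropical root is a break point of the lower envelope of the lines y = a_i + i · x (there are 5 lines, with slopes 0, 1, ..., 4). Only the lines that attain the minimum somewhere contribute to roots; other lines are dominated. Here the surviving (envelope) indices are i = 4, i = 3, i = 2, i = 1, i = 0.
Intersections between consecutive envelope lines give the roots: for adjacent envelope indices i < j the intersection is x = (a_i − a_j) / (j − i). Reading off the sorted break points: {-7, -1, 1, 8}.
Verification: at each break x_0, at least two indices attain the minimum of min_i(a_i + i · x_0).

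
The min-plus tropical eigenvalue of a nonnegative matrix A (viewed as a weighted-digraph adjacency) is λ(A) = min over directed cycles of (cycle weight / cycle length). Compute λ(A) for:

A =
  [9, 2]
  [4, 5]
λ(A) = 3

Enumerate directed cycles and compute their means (weight / length). Sample:
  cycle 0 → 0: weight = 9, length = 1, mean = 9/1 ≈ 9.000
  cycle 1 → 1: weight = 5, length = 1, mean = 5/1 ≈ 5.000
  cycle 0 → 1 → 0: weight = 6, length = 2, mean = 6/2 ≈ 3.000
  cycle 1 → 0 → 1: weight = 6, length = 2, mean = 6/2 ≈ 3.000
Minimum mean = 3.000, attained e.g. along the cycle 0 → 1 → 0 with weight 6 and length 2. So λ(A) = 6/2 = 3.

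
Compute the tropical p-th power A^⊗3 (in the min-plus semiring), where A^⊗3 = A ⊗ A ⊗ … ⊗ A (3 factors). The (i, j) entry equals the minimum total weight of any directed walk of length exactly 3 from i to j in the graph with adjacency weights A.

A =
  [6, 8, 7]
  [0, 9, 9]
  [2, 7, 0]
A^⊗3 =
  [9, 14, 7]
  [8, 14, 7]
  [2, 7, 0]

Each entry (A^⊗3)_ij equals the minimum over all length-3 walks i = v_0 → v_1 → … → v_3 = j of Σ_t A[v_t][v_{t+1}]. For example, for (i, j) = (0, 2) we minimise over 9 possible intermediate vertex sequences; the minimum is 7, attained along the walk 0 → 2 → 2 → 2.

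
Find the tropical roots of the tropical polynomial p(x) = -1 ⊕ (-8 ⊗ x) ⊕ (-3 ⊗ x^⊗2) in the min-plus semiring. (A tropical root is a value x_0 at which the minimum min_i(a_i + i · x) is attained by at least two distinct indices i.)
Roots: {-5, 7}

Each tropical root is a break point of the lower envelope of the lines y = a_i + i · x (there are 3 lines, with slopes 0, 1, ..., 2). Only the lines that attain the minimum somewhere contribute to roots; other lines are dominated. Here the surviving (envelope) indices are i = 2, i = 1, i = 0.
Intersections between consecutive envelope lines give the roots: for adjacent envelope indices i < j the intersection is x = (a_i − a_j) / (j − i). Reading off the sorted break points: {-5, 7}.
Verification: at each break x_0, at least two indices attain the minimum of min_i(a_i + i · x_0).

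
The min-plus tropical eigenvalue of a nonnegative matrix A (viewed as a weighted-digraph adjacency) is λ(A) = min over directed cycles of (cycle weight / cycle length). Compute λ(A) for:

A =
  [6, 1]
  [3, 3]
λ(A) = 2

Enumerate directed cycles and compute their means (weight / length). Sample:
  cycle 0 → 0: weight = 6, length = 1, mean = 6/1 ≈ 6.000
  cycle 1 → 1: weight = 3, length = 1, mean = 3/1 ≈ 3.000
  cycle 0 → 1 → 0: weight = 4, length = 2, mean = 4/2 ≈ 2.000
  cycle 1 → 0 → 1: weight = 4, length = 2, mean = 4/2 ≈ 2.000
Minimum mean = 2.000, attained e.g. along the cycle 0 → 1 → 0 with weight 4 and length 2. So λ(A) = 4/2 = 2.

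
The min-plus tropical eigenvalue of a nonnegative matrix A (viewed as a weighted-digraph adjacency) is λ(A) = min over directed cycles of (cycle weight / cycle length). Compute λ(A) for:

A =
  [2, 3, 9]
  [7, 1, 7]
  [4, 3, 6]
λ(A) = 1

Enumerate directed cycles and compute their means (weight / length). Sample:
  cycle 0 → 0: weight = 2, length = 1, mean = 2/1 ≈ 2.000
  cycle 1 → 1: weight = 1, length = 1, mean = 1/1 ≈ 1.000
  cycle 2 → 2: weight = 6, length = 1, mean = 6/1 ≈ 6.000
  cycle 0 → 1 → 0: weight = 10, length = 2, mean = 10/2 ≈ 5.000
  cycle 0 → 2 → 0: weight = 13, length = 2, mean = 13/2 ≈ 6.500
  cycle 1 → 0 → 1: weight = 10, length = 2, mean = 10/2 ≈ 5.000
Minimum mean = 1.000, attained e.g. along the cycle 1 → 1 with weight 1 and length 1. So λ(A) = 1/1 = 1.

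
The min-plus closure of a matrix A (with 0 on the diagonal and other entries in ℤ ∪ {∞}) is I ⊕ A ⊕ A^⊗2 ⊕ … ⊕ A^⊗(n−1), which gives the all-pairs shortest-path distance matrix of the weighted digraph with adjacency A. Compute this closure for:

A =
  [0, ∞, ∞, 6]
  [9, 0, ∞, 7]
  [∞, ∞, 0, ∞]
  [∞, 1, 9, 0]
Closure =
  [0, 7, 15, 6]
  [9, 0, 16, 7]
  [∞, ∞, 0, ∞]
  [10, 1, 9, 0]

This is the Floyd-Warshall all-pairs shortest-path computation. For each intermediate vertex k = 0, 1, …, 3, update dist[i][j] ← min(dist[i][j], dist[i][k] + dist[k][j]). The final matrix gives, for each (i, j), the minimum total weight of any directed path from i to j (possibly empty when i = j).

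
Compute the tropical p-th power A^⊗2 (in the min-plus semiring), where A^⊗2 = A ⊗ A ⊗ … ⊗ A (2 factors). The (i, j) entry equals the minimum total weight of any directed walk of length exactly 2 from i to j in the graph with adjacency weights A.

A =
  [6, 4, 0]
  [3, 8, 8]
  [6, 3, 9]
A^⊗2 =
  [6, 3, 6]
  [9, 7, 3]
  [6, 10, 6]

Each entry (A^⊗2)_ij equals the minimum over all length-2 walks i = v_0 → v_1 → … → v_2 = j of Σ_t A[v_t][v_{t+1}]. For example, for (i, j) = (0, 2) we minimise over 3 possible intermediate vertex sequences; the minimum is 6, attained along the walk 0 → 0 → 2.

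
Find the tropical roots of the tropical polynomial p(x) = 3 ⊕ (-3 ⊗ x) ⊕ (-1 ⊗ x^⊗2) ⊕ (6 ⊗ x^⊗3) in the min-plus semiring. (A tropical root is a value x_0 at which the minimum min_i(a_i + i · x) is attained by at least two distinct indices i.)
Roots: {-7, -2, 6}

Each tropical root is a break point of the lower envelope of the lines y = a_i + i · x (there are 4 lines, with slopes 0, 1, ..., 3). Only the lines that attain the minimum somewhere contribute to roots; other lines are dominated. Here the surviving (envelope) indices are i = 3, i = 2, i = 1, i = 0.
Intersections between consecutive envelope lines give the roots: for adjacent envelope indices i < j the intersection is x = (a_i − a_j) / (j − i). Reading off the sorted break points: {-7, -2, 6}.
Verification: at each break x_0, at least two indices attain the minimum of min_i(a_i + i · x_0).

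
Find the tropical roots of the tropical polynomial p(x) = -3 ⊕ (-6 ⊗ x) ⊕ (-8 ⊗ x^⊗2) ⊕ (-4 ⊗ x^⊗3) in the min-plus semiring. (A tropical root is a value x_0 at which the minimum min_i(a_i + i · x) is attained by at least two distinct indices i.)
Roots: {-4, 2, 3}

Each tropical root is a break point of the lower envelope of the lines y = a_i + i · x (there are 4 lines, with slopes 0, 1, ..., 3). Only the lines that attain the minimum somewhere contribute to roots; other lines are dominated. Here the surviving (envelope) indices are i = 3, i = 2, i = 1, i = 0.
Intersections between consecutive envelope lines give the roots: for adjacent envelope indices i < j the intersection is x = (a_i − a_j) / (j − i). Reading off the sorted break points: {-4, 2, 3}.
Verification: at each break x_0, at least two indices attain the minimum of min_i(a_i + i · x_0).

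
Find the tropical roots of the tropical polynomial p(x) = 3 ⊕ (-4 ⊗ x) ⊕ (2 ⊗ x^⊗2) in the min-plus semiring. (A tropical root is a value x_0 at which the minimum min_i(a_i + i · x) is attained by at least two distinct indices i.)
Roots: {-6, 7}

Each tropical root is a break point of the lower envelope of the lines y = a_i + i · x (there are 3 lines, with slopes 0, 1, ..., 2). Only the lines that attain the minimum somewhere contribute to roots; other lines are dominated. Here the surviving (envelope) indices are i = 2, i = 1, i = 0.
Intersections between consecutive envelope lines give the roots: for adjacent envelope indices i < j the intersection is x = (a_i − a_j) / (j − i). Reading off the sorted break points: {-6, 7}.
Verification: at each break x_0, at least two indices attain the minimum of min_i(a_i + i · x_0).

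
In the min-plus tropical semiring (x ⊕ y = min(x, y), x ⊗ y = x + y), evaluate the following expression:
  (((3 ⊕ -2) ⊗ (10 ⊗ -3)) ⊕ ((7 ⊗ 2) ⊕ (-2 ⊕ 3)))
(((3 ⊕ -2) ⊗ (10 ⊗ -3)) ⊕ ((7 ⊗ 2) ⊕ (-2 ⊕ 3))) = -2

Expand innermost to outermost. Recall ⊕ takes the minimum of its arguments and ⊗ takes their sum. Working out the expression (((3 ⊕ -2) ⊗ (10 ⊗ -3)) ⊕ ((7 ⊗ 2) ⊕ (-2 ⊕ 3))) gives -2.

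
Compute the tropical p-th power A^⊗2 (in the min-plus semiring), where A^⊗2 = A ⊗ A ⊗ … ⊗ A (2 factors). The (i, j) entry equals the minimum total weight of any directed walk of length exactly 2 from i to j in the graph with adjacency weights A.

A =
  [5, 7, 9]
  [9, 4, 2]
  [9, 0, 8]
A^⊗2 =
  [10, 9, 9]
  [11, 2, 6]
  [9, 4, 2]

Each entry (A^⊗2)_ij equals the minimum over all length-2 walks i = v_0 → v_1 → … → v_2 = j of Σ_t A[v_t][v_{t+1}]. For example, for (i, j) = (0, 2) we minimise over 3 possible intermediate vertex sequences; the minimum is 9, attained along the walk 0 → 1 → 2.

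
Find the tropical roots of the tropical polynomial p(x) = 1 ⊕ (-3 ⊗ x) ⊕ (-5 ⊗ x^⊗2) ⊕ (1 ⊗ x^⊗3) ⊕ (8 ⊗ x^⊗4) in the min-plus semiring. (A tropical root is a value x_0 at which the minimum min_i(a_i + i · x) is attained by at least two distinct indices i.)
Roots: {-7, -6, 2, 4}

Each tropical root is a break point of the lower envelope of the lines y = a_i + i · x (there are 5 lines, with slopes 0, 1, ..., 4). Only the lines that attain the minimum somewhere contribute to roots; other lines are dominated. Here the surviving (envelope) indices are i = 4, i = 3, i = 2, i = 1, i = 0.
Intersections between consecutive envelope lines give the roots: for adjacent envelope indices i < j the intersection is x = (a_i − a_j) / (j − i). Reading off the sorted break points: {-7, -6, 2, 4}.
Verification: at each break x_0, at least two indices attain the minimum of min_i(a_i + i · x_0).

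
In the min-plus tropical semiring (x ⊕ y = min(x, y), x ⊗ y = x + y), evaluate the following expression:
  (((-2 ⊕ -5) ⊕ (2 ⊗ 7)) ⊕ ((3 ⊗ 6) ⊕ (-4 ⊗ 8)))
(((-2 ⊕ -5) ⊕ (2 ⊗ 7)) ⊕ ((3 ⊗ 6) ⊕ (-4 ⊗ 8))) = -5

Expand innermost to outermost. Recall ⊕ takes the minimum of its arguments and ⊗ takes their sum. Working out the expression (((-2 ⊕ -5) ⊕ (2 ⊗ 7)) ⊕ ((3 ⊗ 6) ⊕ (-4 ⊗ 8))) gives -5.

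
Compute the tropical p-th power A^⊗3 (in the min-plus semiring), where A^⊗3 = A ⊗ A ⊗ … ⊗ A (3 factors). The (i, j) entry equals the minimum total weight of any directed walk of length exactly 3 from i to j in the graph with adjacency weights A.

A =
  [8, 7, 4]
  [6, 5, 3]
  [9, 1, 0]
A^⊗3 =
  [11, 5, 4]
  [10, 4, 3]
  [7, 1, 0]

Each entry (A^⊗3)_ij equals the minimum over all length-3 walks i = v_0 → v_1 → … → v_3 = j of Σ_t A[v_t][v_{t+1}]. For example, for (i, j) = (0, 2) we minimise over 9 possible intermediate vertex sequences; the minimum is 4, attained along the walk 0 → 2 → 2 → 2.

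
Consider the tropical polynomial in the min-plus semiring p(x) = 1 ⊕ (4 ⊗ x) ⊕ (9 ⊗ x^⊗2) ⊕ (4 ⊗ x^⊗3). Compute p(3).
p(3) = 1

A tropical monomial a ⊗ x^⊗i evaluates to a + i · x. Evaluating each term at x = 3:
  Term 0 contributes 1 + 0 · 3 = 1
  Term 1 contributes 4 + 1 · 3 = 7
  Term 2 contributes 9 + 2 · 3 = 15
  Term 3 contributes 4 + 3 · 3 = 13
p(3) = ⊕ of these = min[1, 7, 15, 13] = 1.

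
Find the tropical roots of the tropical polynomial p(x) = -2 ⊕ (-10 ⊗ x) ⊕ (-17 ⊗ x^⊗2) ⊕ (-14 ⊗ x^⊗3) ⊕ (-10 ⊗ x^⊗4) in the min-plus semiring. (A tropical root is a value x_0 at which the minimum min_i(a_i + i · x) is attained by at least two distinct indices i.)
Roots: {-4, -3, 7, 8}

Each tropical root is a break point of the lower envelope of the lines y = a_i + i · x (there are 5 lines, with slopes 0, 1, ..., 4). Only the lines that attain the minimum somewhere contribute to roots; other lines are dominated. Here the surviving (envelope) indices are i = 4, i = 3, i = 2, i = 1, i = 0.
Intersections between consecutive envelope lines give the roots: for adjacent envelope indices i < j the intersection is x = (a_i − a_j) / (j − i). Reading off the sorted break points: {-4, -3, 7, 8}.
Verification: at each break x_0, at least two indices attain the minimum of min_i(a_i + i · x_0).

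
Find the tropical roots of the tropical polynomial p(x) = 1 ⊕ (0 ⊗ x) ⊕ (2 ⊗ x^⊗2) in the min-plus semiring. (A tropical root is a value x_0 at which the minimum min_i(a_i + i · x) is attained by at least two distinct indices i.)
Roots: {-2, 1}

Each tropical root is a break point of the lower envelope of the lines y = a_i + i · x (there are 3 lines, with slopes 0, 1, ..., 2). Only the lines that attain the minimum somewhere contribute to roots; other lines are dominated. Here the surviving (envelope) indices are i = 2, i = 1, i = 0.
Intersections between consecutive envelope lines give the roots: for adjacent envelope indices i < j the intersection is x = (a_i − a_j) / (j − i). Reading off the sorted break points: {-2, 1}.
Verification: at each break x_0, at least two indices attain the minimum of min_i(a_i + i · x_0).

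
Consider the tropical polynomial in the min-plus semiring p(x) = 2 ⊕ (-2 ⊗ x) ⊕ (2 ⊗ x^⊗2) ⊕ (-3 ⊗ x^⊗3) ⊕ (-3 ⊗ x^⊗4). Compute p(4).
p(4) = 2

A tropical monomial a ⊗ x^⊗i evaluates to a + i · x. Evaluating each term at x = 4:
  Term 0 contributes 2 + 0 · 4 = 2
  Term 1 contributes -2 + 1 · 4 = 2
  Term 2 contributes 2 + 2 · 4 = 10
  Term 3 contributes -3 + 3 · 4 = 9
  Term 4 contributes -3 + 4 · 4 = 13
p(4) = ⊕ of these = min[2, 2, 10, 9, 13] = 2.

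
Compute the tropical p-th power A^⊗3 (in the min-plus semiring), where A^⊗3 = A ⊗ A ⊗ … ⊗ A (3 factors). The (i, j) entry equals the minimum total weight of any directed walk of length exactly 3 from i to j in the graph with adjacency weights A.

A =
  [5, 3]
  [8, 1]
A^⊗3 =
  [12, 5]
  [10, 3]

Each entry (A^⊗3)_ij equals the minimum over all length-3 walks i = v_0 → v_1 → … → v_3 = j of Σ_t A[v_t][v_{t+1}]. For example, for (i, j) = (0, 1) we minimise over 4 possible intermediate vertex sequences; the minimum is 5, attained along the walk 0 → 1 → 1 → 1.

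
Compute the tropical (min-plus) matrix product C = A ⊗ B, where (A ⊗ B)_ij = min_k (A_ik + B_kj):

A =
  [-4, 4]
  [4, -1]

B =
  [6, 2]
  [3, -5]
A ⊗ B =
  [2, -2]
  [2, -6]

Apply the min-plus product entry-by-entry:
  C[0][0] = min over k of (A[0][0] + B[0][0] = -4 + 6 = 2, A[0][1] + B[1][0] = 4 + 3 = 7) = 2 (attained at k = 0)
  C[0][1] = min over k of (A[0][0] + B[0][1] = -4 + 2 = -2, A[0][1] + B[1][1] = 4 + -5 = -1) = -2 (attained at k = 0)
  C[1][0] = min over k of (A[1][0] + B[0][0] = 4 + 6 = 10, A[1][1] + B[1][0] = -1 + 3 = 2) = 2 (attained at k = 1)
  C[1][1] = min over k of (A[1][0] + B[0][1] = 4 + 2 = 6, A[1][1] + B[1][1] = -1 + -5 = -6) = -6 (attained at k = 1)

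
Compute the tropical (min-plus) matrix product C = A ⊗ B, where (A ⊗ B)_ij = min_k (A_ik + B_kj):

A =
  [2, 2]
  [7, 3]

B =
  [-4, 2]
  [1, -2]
A ⊗ B =
  [-2, 0]
  [3, 1]

Apply the min-plus product entry-by-entry:
  C[0][0] = min over k of (A[0][0] + B[0][0] = 2 + -4 = -2, A[0][1] + B[1][0] = 2 + 1 = 3) = -2 (attained at k = 0)
  C[0][1] = min over k of (A[0][0] + B[0][1] = 2 + 2 = 4, A[0][1] + B[1][1] = 2 + -2 = 0) = 0 (attained at k = 1)
  C[1][0] = min over k of (A[1][0] + B[0][0] = 7 + -4 = 3, A[1][1] + B[1][0] = 3 + 1 = 4) = 3 (attained at k = 0)
  C[1][1] = min over k of (A[1][0] + B[0][1] = 7 + 2 = 9, A[1][1] + B[1][1] = 3 + -2 = 1) = 1 (attained at k = 1)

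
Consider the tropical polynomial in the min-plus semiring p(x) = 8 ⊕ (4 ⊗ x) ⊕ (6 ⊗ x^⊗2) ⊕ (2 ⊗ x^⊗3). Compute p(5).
p(5) = 8

A tropical monomial a ⊗ x^⊗i evaluates to a + i · x. Evaluating each term at x = 5:
  Term 0 contributes 8 + 0 · 5 = 8
  Term 1 contributes 4 + 1 · 5 = 9
  Term 2 contributes 6 + 2 · 5 = 16
  Term 3 contributes 2 + 3 · 5 = 17
p(5) = ⊕ of these = min[8, 9, 16, 17] = 8.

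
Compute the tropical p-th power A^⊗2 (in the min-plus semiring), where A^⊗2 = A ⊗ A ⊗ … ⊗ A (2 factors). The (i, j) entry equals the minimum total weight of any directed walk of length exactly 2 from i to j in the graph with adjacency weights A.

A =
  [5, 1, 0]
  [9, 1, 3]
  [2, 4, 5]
A^⊗2 =
  [2, 2, 4]
  [5, 2, 4]
  [7, 3, 2]

Each entry (A^⊗2)_ij equals the minimum over all length-2 walks i = v_0 → v_1 → … → v_2 = j of Σ_t A[v_t][v_{t+1}]. For example, for (i, j) = (0, 2) we minimise over 3 possible intermediate vertex sequences; the minimum is 4, attained along the walk 0 → 1 → 2.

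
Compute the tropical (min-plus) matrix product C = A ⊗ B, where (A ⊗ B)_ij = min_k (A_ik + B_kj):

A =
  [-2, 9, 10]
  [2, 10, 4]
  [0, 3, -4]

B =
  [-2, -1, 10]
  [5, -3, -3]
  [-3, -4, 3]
A ⊗ B =
  [-4, -3, 6]
  [0, 0, 7]
  [-7, -8, -1]

Apply the min-plus product entry-by-entry:
  C[0][0] = min over k of (A[0][0] + B[0][0] = -2 + -2 = -4, A[0][1] + B[1][0] = 9 + 5 = 14, A[0][2] + B[2][0] = 10 + -3 = 7) = -4 (attained at k = 0)
  C[0][1] = min over k of (A[0][0] + B[0][1] = -2 + -1 = -3, A[0][1] + B[1][1] = 9 + -3 = 6, A[0][2] + B[2][1] = 10 + -4 = 6) = -3 (attained at k = 0)
  C[0][2] = min over k of (A[0][0] + B[0][2] = -2 + 10 = 8, A[0][1] + B[1][2] = 9 + -3 = 6, A[0][2] + B[2][2] = 10 + 3 = 13) = 6 (attained at k = 1)
  C[1][0] = min over k of (A[1][0] + B[0][0] = 2 + -2 = 0, A[1][1] + B[1][0] = 10 + 5 = 15, A[1][2] + B[2][0] = 4 + -3 = 1) = 0 (attained at k = 0)
  C[1][1] = min over k of (A[1][0] + B[0][1] = 2 + -1 = 1, A[1][1] + B[1][1] = 10 + -3 = 7, A[1][2] + B[2][1] = 4 + -4 = 0) = 0 (attained at k = 2)
  C[1][2] = min over k of (A[1][0] + B[0][2] = 2 + 10 = 12, A[1][1] + B[1][2] = 10 + -3 = 7, A[1][2] + B[2][2] = 4 + 3 = 7) = 7 (attained at k = 1)
  C[2][0] = min over k of (A[2][0] + B[0][0] = 0 + -2 = -2, A[2][1] + B[1][0] = 3 + 5 = 8, A[2][2] + B[2][0] = -4 + -3 = -7) = -7 (attained at k = 2)
  C[2][1] = min over k of (A[2][0] + B[0][1] = 0 + -1 = -1, A[2][1] + B[1][1] = 3 + -3 = 0, A[2][2] + B[2][1] = -4 + -4 = -8) = -8 (attained at k = 2)
  C[2][2] = min over k of (A[2][0] + B[0][2] = 0 + 10 = 10, A[2][1] + B[1][2] = 3 + -3 = 0, A[2][2] + B[2][2] = -4 + 3 = -1) = -1 (attained at k = 2)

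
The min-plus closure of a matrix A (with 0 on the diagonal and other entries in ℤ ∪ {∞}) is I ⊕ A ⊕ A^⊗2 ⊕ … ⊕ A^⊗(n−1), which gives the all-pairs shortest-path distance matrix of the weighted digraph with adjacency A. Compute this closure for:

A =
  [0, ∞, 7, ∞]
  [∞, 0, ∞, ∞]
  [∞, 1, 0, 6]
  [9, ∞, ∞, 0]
Closure =
  [0, 8, 7, 13]
  [∞, 0, ∞, ∞]
  [15, 1, 0, 6]
  [9, 17, 16, 0]

This is the Floyd-Warshall all-pairs shortest-path computation. For each intermediate vertex k = 0, 1, …, 3, update dist[i][j] ← min(dist[i][j], dist[i][k] + dist[k][j]). The final matrix gives, for each (i, j), the minimum total weight of any directed path from i to j (possibly empty when i = j).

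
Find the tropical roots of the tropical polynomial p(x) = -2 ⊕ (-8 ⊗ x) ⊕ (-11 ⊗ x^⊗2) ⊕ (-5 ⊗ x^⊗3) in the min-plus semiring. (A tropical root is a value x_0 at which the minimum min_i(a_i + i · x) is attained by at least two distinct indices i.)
Roots: {-6, 3, 6}

Each tropical root is a break point of the lower envelope of the lines y = a_i + i · x (there are 4 lines, with slopes 0, 1, ..., 3). Only the lines that attain the minimum somewhere contribute to roots; other lines are dominated. Here the surviving (envelope) indices are i = 3, i = 2, i = 1, i = 0.
Intersections between consecutive envelope lines give the roots: for adjacent envelope indices i < j the intersection is x = (a_i − a_j) / (j − i). Reading off the sorted break points: {-6, 3, 6}.
Verification: at each break x_0, at least two indices attain the minimum of min_i(a_i + i · x_0).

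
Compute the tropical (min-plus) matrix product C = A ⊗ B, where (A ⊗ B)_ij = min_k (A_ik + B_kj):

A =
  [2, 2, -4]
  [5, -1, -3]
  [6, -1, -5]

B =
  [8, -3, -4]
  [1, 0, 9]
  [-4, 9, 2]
A ⊗ B =
  [-8, -1, -2]
  [-7, -1, -1]
  [-9, -1, -3]

Apply the min-plus product entry-by-entry:
  C[0][0] = min over k of (A[0][0] + B[0][0] = 2 + 8 = 10, A[0][1] + B[1][0] = 2 + 1 = 3, A[0][2] + B[2][0] = -4 + -4 = -8) = -8 (attained at k = 2)
  C[0][1] = min over k of (A[0][0] + B[0][1] = 2 + -3 = -1, A[0][1] + B[1][1] = 2 + 0 = 2, A[0][2] + B[2][1] = -4 + 9 = 5) = -1 (attained at k = 0)
  C[0][2] = min over k of (A[0][0] + B[0][2] = 2 + -4 = -2, A[0][1] + B[1][2] = 2 + 9 = 11, A[0][2] + B[2][2] = -4 + 2 = -2) = -2 (attained at k = 0)
  C[1][0] = min over k of (A[1][0] + B[0][0] = 5 + 8 = 13, A[1][1] + B[1][0] = -1 + 1 = 0, A[1][2] + B[2][0] = -3 + -4 = -7) = -7 (attained at k = 2)
  C[1][1] = min over k of (A[1][0] + B[0][1] = 5 + -3 = 2, A[1][1] + B[1][1] = -1 + 0 = -1, A[1][2] + B[2][1] = -3 + 9 = 6) = -1 (attained at k = 1)
  C[1][2] = min over k of (A[1][0] + B[0][2] = 5 + -4 = 1, A[1][1] + B[1][2] = -1 + 9 = 8, A[1][2] + B[2][2] = -3 + 2 = -1) = -1 (attained at k = 2)
  C[2][0] = min over k of (A[2][0] + B[0][0] = 6 + 8 = 14, A[2][1] + B[1][0] = -1 + 1 = 0, A[2][2] + B[2][0] = -5 + -4 = -9) = -9 (attained at k = 2)
  C[2][1] = min over k of (A[2][0] + B[0][1] = 6 + -3 = 3, A[2][1] + B[1][1] = -1 + 0 = -1, A[2][2] + B[2][1] = -5 + 9 = 4) = -1 (attained at k = 1)
  C[2][2] = min over k of (A[2][0] + B[0][2] = 6 + -4 = 2, A[2][1] + B[1][2] = -1 + 9 = 8, A[2][2] + B[2][2] = -5 + 2 = -3) = -3 (attained at k = 2)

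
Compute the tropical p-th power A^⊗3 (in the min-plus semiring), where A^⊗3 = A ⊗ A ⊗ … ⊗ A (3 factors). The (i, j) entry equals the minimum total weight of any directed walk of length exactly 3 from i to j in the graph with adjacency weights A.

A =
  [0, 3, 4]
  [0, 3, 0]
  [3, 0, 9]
A^⊗3 =
  [0, 3, 3]
  [0, 3, 0]
  [0, 0, 3]

Each entry (A^⊗3)_ij equals the minimum over all length-3 walks i = v_0 → v_1 → … → v_3 = j of Σ_t A[v_t][v_{t+1}]. For example, for (i, j) = (0, 2) we minimise over 9 possible intermediate vertex sequences; the minimum is 3, attained along the walk 0 → 0 → 1 → 2.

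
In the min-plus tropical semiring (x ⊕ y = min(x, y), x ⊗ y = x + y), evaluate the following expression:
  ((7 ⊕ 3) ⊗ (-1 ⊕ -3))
((7 ⊕ 3) ⊗ (-1 ⊕ -3)) = 0

Expand innermost to outermost. Recall ⊕ takes the minimum of its arguments and ⊗ takes their sum. Working out the expression ((7 ⊕ 3) ⊗ (-1 ⊕ -3)) gives 0.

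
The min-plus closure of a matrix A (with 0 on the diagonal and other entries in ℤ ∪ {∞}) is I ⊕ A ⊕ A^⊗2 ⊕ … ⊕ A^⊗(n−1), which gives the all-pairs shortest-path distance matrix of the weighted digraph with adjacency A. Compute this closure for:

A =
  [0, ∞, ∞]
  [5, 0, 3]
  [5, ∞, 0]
Closure =
  [0, ∞, ∞]
  [5, 0, 3]
  [5, ∞, 0]

This is the Floyd-Warshall all-pairs shortest-path computation. For each intermediate vertex k = 0, 1, …, 2, update dist[i][j] ← min(dist[i][j], dist[i][k] + dist[k][j]). The final matrix gives, for each (i, j), the minimum total weight of any directed path from i to j (possibly empty when i = j).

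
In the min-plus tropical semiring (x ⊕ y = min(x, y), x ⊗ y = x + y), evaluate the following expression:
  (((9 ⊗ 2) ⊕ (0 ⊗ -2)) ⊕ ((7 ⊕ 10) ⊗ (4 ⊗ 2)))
(((9 ⊗ 2) ⊕ (0 ⊗ -2)) ⊕ ((7 ⊕ 10) ⊗ (4 ⊗ 2))) = -2

Expand innermost to outermost. Recall ⊕ takes the minimum of its arguments and ⊗ takes their sum. Working out the expression (((9 ⊗ 2) ⊕ (0 ⊗ -2)) ⊕ ((7 ⊕ 10) ⊗ (4 ⊗ 2))) gives -2.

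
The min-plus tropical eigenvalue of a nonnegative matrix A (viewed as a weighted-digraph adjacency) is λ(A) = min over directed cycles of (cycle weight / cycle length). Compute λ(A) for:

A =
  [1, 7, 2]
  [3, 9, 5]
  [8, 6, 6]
λ(A) = 1

Enumerate directed cycles and compute their means (weight / length). Sample:
  cycle 0 → 0: weight = 1, length = 1, mean = 1/1 ≈ 1.000
  cycle 1 → 1: weight = 9, length = 1, mean = 9/1 ≈ 9.000
  cycle 2 → 2: weight = 6, length = 1, mean = 6/1 ≈ 6.000
  cycle 0 → 1 → 0: weight = 10, length = 2, mean = 10/2 ≈ 5.000
  cycle 0 → 2 → 0: weight = 10, length = 2, mean = 10/2 ≈ 5.000
  cycle 1 → 0 → 1: weight = 10, length = 2, mean = 10/2 ≈ 5.000
Minimum mean = 1.000, attained e.g. along the cycle 0 → 0 with weight 1 and length 1. So λ(A) = 1/1 = 1.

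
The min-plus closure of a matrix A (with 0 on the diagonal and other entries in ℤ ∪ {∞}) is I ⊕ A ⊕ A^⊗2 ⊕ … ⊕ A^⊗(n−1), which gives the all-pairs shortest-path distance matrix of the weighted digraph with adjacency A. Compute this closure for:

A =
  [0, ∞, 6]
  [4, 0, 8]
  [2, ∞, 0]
Closure =
  [0, ∞, 6]
  [4, 0, 8]
  [2, ∞, 0]

This is the Floyd-Warshall all-pairs shortest-path computation. For each intermediate vertex k = 0, 1, …, 2, update dist[i][j] ← min(dist[i][j], dist[i][k] + dist[k][j]). The final matrix gives, for each (i, j), the minimum total weight of any directed path from i to j (possibly empty when i = j).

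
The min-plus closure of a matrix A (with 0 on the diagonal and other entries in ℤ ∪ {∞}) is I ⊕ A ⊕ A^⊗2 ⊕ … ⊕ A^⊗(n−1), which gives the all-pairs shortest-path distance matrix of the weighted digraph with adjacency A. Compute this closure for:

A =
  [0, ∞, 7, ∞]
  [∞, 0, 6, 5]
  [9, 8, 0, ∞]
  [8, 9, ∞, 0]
Closure =
  [0, 15, 7, 20]
  [13, 0, 6, 5]
  [9, 8, 0, 13]
  [8, 9, 15, 0]

This is the Floyd-Warshall all-pairs shortest-path computation. For each intermediate vertex k = 0, 1, …, 3, update dist[i][j] ← min(dist[i][j], dist[i][k] + dist[k][j]). The final matrix gives, for each (i, j), the minimum total weight of any directed path from i to j (possibly empty when i = j).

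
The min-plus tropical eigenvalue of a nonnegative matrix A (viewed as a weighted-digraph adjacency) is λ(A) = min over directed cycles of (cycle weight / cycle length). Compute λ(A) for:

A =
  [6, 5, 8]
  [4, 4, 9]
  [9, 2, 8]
λ(A) = 4

Enumerate directed cycles and compute their means (weight / length). Sample:
  cycle 0 → 0: weight = 6, length = 1, mean = 6/1 ≈ 6.000
  cycle 1 → 1: weight = 4, length = 1, mean = 4/1 ≈ 4.000
  cycle 2 → 2: weight = 8, length = 1, mean = 8/1 ≈ 8.000
  cycle 0 → 1 → 0: weight = 9, length = 2, mean = 9/2 ≈ 4.500
  cycle 0 → 2 → 0: weight = 17, length = 2, mean = 17/2 ≈ 8.500
  cycle 1 → 0 → 1: weight = 9, length = 2, mean = 9/2 ≈ 4.500
Minimum mean = 4.000, attained e.g. along the cycle 1 → 1 with weight 4 and length 1. So λ(A) = 4/1 = 4.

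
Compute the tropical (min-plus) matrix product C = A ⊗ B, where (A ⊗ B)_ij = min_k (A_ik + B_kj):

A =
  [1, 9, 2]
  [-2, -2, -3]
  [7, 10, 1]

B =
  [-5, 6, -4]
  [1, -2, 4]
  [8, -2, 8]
A ⊗ B =
  [-4, 0, -3]
  [-7, -5, -6]
  [2, -1, 3]

Apply the min-plus product entry-by-entry:
  C[0][0] = min over k of (A[0][0] + B[0][0] = 1 + -5 = -4, A[0][1] + B[1][0] = 9 + 1 = 10, A[0][2] + B[2][0] = 2 + 8 = 10) = -4 (attained at k = 0)
  C[0][1] = min over k of (A[0][0] + B[0][1] = 1 + 6 = 7, A[0][1] + B[1][1] = 9 + -2 = 7, A[0][2] + B[2][1] = 2 + -2 = 0) = 0 (attained at k = 2)
  C[0][2] = min over k of (A[0][0] + B[0][2] = 1 + -4 = -3, A[0][1] + B[1][2] = 9 + 4 = 13, A[0][2] + B[2][2] = 2 + 8 = 10) = -3 (attained at k = 0)
  C[1][0] = min over k of (A[1][0] + B[0][0] = -2 + -5 = -7, A[1][1] + B[1][0] = -2 + 1 = -1, A[1][2] + B[2][0] = -3 + 8 = 5) = -7 (attained at k = 0)
  C[1][1] = min over k of (A[1][0] + B[0][1] = -2 + 6 = 4, A[1][1] + B[1][1] = -2 + -2 = -4, A[1][2] + B[2][1] = -3 + -2 = -5) = -5 (attained at k = 2)
  C[1][2] = min over k of (A[1][0] + B[0][2] = -2 + -4 = -6, A[1][1] + B[1][2] = -2 + 4 = 2, A[1][2] + B[2][2] = -3 + 8 = 5) = -6 (attained at k = 0)
  C[2][0] = min over k of (A[2][0] + B[0][0] = 7 + -5 = 2, A[2][1] + B[1][0] = 10 + 1 = 11, A[2][2] + B[2][0] = 1 + 8 = 9) = 2 (attained at k = 0)
  C[2][1] = min over k of (A[2][0] + B[0][1] = 7 + 6 = 13, A[2][1] + B[1][1] = 10 + -2 = 8, A[2][2] + B[2][1] = 1 + -2 = -1) = -1 (attained at k = 2)
  C[2][2] = min over k of (A[2][0] + B[0][2] = 7 + -4 = 3, A[2][1] + B[1][2] = 10 + 4 = 14, A[2][2] + B[2][2] = 1 + 8 = 9) = 3 (attained at k = 0)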